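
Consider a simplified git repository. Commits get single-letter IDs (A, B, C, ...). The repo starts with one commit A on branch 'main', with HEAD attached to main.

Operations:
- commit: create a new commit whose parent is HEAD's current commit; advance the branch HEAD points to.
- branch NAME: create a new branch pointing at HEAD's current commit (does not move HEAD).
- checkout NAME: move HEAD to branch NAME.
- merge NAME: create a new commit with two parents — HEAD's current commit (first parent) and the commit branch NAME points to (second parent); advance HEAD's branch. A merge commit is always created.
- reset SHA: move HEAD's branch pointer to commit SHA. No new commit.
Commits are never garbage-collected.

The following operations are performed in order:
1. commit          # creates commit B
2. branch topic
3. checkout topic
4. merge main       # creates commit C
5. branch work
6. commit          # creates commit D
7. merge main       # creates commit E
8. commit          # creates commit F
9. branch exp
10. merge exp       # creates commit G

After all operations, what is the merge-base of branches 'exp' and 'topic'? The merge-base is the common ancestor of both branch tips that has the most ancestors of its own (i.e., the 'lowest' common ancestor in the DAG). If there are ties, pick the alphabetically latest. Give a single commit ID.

After op 1 (commit): HEAD=main@B [main=B]
After op 2 (branch): HEAD=main@B [main=B topic=B]
After op 3 (checkout): HEAD=topic@B [main=B topic=B]
After op 4 (merge): HEAD=topic@C [main=B topic=C]
After op 5 (branch): HEAD=topic@C [main=B topic=C work=C]
After op 6 (commit): HEAD=topic@D [main=B topic=D work=C]
After op 7 (merge): HEAD=topic@E [main=B topic=E work=C]
After op 8 (commit): HEAD=topic@F [main=B topic=F work=C]
After op 9 (branch): HEAD=topic@F [exp=F main=B topic=F work=C]
After op 10 (merge): HEAD=topic@G [exp=F main=B topic=G work=C]
ancestors(exp=F): ['A', 'B', 'C', 'D', 'E', 'F']
ancestors(topic=G): ['A', 'B', 'C', 'D', 'E', 'F', 'G']
common: ['A', 'B', 'C', 'D', 'E', 'F']

Answer: F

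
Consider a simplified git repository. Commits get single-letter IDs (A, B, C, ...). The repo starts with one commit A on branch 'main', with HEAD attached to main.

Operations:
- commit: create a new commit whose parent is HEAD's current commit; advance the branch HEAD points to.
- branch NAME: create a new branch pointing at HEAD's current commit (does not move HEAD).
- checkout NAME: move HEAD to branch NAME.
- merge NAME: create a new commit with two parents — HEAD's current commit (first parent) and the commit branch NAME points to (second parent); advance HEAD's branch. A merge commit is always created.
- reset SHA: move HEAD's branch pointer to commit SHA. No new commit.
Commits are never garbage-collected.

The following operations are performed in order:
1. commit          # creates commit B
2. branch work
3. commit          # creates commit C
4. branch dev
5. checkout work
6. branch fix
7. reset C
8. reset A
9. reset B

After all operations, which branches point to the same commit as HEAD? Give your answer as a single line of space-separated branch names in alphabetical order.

After op 1 (commit): HEAD=main@B [main=B]
After op 2 (branch): HEAD=main@B [main=B work=B]
After op 3 (commit): HEAD=main@C [main=C work=B]
After op 4 (branch): HEAD=main@C [dev=C main=C work=B]
After op 5 (checkout): HEAD=work@B [dev=C main=C work=B]
After op 6 (branch): HEAD=work@B [dev=C fix=B main=C work=B]
After op 7 (reset): HEAD=work@C [dev=C fix=B main=C work=C]
After op 8 (reset): HEAD=work@A [dev=C fix=B main=C work=A]
After op 9 (reset): HEAD=work@B [dev=C fix=B main=C work=B]

Answer: fix work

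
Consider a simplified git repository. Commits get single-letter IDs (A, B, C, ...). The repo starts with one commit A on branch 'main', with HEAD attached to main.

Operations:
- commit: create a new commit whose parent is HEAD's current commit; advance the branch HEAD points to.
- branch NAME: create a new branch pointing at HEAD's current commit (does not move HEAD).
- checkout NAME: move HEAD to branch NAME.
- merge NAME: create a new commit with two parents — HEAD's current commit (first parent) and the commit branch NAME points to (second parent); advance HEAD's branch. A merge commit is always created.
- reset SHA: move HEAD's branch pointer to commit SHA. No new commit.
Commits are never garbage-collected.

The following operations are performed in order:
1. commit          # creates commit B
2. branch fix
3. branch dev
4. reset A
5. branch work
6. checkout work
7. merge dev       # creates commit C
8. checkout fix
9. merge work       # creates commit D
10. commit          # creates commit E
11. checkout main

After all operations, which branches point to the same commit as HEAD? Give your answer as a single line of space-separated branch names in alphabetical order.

Answer: main

Derivation:
After op 1 (commit): HEAD=main@B [main=B]
After op 2 (branch): HEAD=main@B [fix=B main=B]
After op 3 (branch): HEAD=main@B [dev=B fix=B main=B]
After op 4 (reset): HEAD=main@A [dev=B fix=B main=A]
After op 5 (branch): HEAD=main@A [dev=B fix=B main=A work=A]
After op 6 (checkout): HEAD=work@A [dev=B fix=B main=A work=A]
After op 7 (merge): HEAD=work@C [dev=B fix=B main=A work=C]
After op 8 (checkout): HEAD=fix@B [dev=B fix=B main=A work=C]
After op 9 (merge): HEAD=fix@D [dev=B fix=D main=A work=C]
After op 10 (commit): HEAD=fix@E [dev=B fix=E main=A work=C]
After op 11 (checkout): HEAD=main@A [dev=B fix=E main=A work=C]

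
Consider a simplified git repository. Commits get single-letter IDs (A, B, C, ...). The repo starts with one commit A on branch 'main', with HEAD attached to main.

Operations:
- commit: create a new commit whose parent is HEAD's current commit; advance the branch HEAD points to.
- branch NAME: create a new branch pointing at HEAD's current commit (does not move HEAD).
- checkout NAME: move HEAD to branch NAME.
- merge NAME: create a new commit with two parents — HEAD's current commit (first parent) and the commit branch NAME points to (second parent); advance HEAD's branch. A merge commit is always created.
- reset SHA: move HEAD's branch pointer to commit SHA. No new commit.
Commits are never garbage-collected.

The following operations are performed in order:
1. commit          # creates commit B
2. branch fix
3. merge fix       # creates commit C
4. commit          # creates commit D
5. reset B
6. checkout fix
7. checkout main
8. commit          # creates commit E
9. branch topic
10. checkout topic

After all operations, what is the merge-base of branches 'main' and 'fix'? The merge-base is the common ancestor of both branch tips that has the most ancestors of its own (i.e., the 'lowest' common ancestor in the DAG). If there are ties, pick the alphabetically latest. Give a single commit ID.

Answer: B

Derivation:
After op 1 (commit): HEAD=main@B [main=B]
After op 2 (branch): HEAD=main@B [fix=B main=B]
After op 3 (merge): HEAD=main@C [fix=B main=C]
After op 4 (commit): HEAD=main@D [fix=B main=D]
After op 5 (reset): HEAD=main@B [fix=B main=B]
After op 6 (checkout): HEAD=fix@B [fix=B main=B]
After op 7 (checkout): HEAD=main@B [fix=B main=B]
After op 8 (commit): HEAD=main@E [fix=B main=E]
After op 9 (branch): HEAD=main@E [fix=B main=E topic=E]
After op 10 (checkout): HEAD=topic@E [fix=B main=E topic=E]
ancestors(main=E): ['A', 'B', 'E']
ancestors(fix=B): ['A', 'B']
common: ['A', 'B']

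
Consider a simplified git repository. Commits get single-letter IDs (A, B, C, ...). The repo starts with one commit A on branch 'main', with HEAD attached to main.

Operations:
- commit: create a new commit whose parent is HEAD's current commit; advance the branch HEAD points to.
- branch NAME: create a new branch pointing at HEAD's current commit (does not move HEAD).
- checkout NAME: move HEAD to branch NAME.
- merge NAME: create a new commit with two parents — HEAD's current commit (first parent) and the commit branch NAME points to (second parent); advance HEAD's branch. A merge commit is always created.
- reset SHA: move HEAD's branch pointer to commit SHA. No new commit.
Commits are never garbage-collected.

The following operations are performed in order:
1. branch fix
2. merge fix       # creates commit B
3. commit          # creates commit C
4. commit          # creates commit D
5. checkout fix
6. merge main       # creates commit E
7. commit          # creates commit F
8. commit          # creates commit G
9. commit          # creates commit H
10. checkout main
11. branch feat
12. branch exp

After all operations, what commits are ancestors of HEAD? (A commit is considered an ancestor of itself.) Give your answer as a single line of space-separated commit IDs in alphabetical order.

Answer: A B C D

Derivation:
After op 1 (branch): HEAD=main@A [fix=A main=A]
After op 2 (merge): HEAD=main@B [fix=A main=B]
After op 3 (commit): HEAD=main@C [fix=A main=C]
After op 4 (commit): HEAD=main@D [fix=A main=D]
After op 5 (checkout): HEAD=fix@A [fix=A main=D]
After op 6 (merge): HEAD=fix@E [fix=E main=D]
After op 7 (commit): HEAD=fix@F [fix=F main=D]
After op 8 (commit): HEAD=fix@G [fix=G main=D]
After op 9 (commit): HEAD=fix@H [fix=H main=D]
After op 10 (checkout): HEAD=main@D [fix=H main=D]
After op 11 (branch): HEAD=main@D [feat=D fix=H main=D]
After op 12 (branch): HEAD=main@D [exp=D feat=D fix=H main=D]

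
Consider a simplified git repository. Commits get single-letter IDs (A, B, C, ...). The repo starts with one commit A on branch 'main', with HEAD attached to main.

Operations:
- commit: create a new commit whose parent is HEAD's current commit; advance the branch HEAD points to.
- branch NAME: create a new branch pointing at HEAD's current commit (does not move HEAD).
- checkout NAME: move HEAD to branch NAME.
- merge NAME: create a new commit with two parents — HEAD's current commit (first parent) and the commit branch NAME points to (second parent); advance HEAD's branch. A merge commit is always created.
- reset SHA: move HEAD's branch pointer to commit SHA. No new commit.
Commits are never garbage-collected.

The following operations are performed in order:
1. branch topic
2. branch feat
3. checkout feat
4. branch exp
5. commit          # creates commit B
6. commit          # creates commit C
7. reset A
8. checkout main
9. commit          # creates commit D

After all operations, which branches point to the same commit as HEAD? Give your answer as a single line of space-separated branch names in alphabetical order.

After op 1 (branch): HEAD=main@A [main=A topic=A]
After op 2 (branch): HEAD=main@A [feat=A main=A topic=A]
After op 3 (checkout): HEAD=feat@A [feat=A main=A topic=A]
After op 4 (branch): HEAD=feat@A [exp=A feat=A main=A topic=A]
After op 5 (commit): HEAD=feat@B [exp=A feat=B main=A topic=A]
After op 6 (commit): HEAD=feat@C [exp=A feat=C main=A topic=A]
After op 7 (reset): HEAD=feat@A [exp=A feat=A main=A topic=A]
After op 8 (checkout): HEAD=main@A [exp=A feat=A main=A topic=A]
After op 9 (commit): HEAD=main@D [exp=A feat=A main=D topic=A]

Answer: main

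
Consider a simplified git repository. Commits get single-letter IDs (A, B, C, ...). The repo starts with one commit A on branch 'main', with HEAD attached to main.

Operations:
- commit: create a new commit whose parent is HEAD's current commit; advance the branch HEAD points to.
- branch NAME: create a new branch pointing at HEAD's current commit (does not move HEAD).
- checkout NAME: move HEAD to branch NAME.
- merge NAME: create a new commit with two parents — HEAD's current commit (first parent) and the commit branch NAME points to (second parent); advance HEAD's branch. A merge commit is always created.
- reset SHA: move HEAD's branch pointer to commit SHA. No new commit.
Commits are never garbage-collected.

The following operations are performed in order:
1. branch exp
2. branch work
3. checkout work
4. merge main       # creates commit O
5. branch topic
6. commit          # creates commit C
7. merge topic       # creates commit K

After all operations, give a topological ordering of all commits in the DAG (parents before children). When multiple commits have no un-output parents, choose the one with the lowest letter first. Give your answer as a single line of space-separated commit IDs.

Answer: A O C K

Derivation:
After op 1 (branch): HEAD=main@A [exp=A main=A]
After op 2 (branch): HEAD=main@A [exp=A main=A work=A]
After op 3 (checkout): HEAD=work@A [exp=A main=A work=A]
After op 4 (merge): HEAD=work@O [exp=A main=A work=O]
After op 5 (branch): HEAD=work@O [exp=A main=A topic=O work=O]
After op 6 (commit): HEAD=work@C [exp=A main=A topic=O work=C]
After op 7 (merge): HEAD=work@K [exp=A main=A topic=O work=K]
commit A: parents=[]
commit C: parents=['O']
commit K: parents=['C', 'O']
commit O: parents=['A', 'A']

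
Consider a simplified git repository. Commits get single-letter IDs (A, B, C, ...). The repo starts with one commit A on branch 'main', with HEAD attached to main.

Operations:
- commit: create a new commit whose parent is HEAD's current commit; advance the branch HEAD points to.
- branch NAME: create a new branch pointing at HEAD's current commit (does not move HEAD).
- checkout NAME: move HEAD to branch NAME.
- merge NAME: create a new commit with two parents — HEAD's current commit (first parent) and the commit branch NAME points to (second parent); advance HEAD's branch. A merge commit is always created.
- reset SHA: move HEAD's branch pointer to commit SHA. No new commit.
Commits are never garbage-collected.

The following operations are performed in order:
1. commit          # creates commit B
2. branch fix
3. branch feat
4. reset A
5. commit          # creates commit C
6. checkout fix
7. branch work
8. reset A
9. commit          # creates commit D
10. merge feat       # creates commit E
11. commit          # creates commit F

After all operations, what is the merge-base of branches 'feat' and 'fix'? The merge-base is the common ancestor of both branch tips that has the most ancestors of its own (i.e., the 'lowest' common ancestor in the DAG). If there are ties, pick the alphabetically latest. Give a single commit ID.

After op 1 (commit): HEAD=main@B [main=B]
After op 2 (branch): HEAD=main@B [fix=B main=B]
After op 3 (branch): HEAD=main@B [feat=B fix=B main=B]
After op 4 (reset): HEAD=main@A [feat=B fix=B main=A]
After op 5 (commit): HEAD=main@C [feat=B fix=B main=C]
After op 6 (checkout): HEAD=fix@B [feat=B fix=B main=C]
After op 7 (branch): HEAD=fix@B [feat=B fix=B main=C work=B]
After op 8 (reset): HEAD=fix@A [feat=B fix=A main=C work=B]
After op 9 (commit): HEAD=fix@D [feat=B fix=D main=C work=B]
After op 10 (merge): HEAD=fix@E [feat=B fix=E main=C work=B]
After op 11 (commit): HEAD=fix@F [feat=B fix=F main=C work=B]
ancestors(feat=B): ['A', 'B']
ancestors(fix=F): ['A', 'B', 'D', 'E', 'F']
common: ['A', 'B']

Answer: B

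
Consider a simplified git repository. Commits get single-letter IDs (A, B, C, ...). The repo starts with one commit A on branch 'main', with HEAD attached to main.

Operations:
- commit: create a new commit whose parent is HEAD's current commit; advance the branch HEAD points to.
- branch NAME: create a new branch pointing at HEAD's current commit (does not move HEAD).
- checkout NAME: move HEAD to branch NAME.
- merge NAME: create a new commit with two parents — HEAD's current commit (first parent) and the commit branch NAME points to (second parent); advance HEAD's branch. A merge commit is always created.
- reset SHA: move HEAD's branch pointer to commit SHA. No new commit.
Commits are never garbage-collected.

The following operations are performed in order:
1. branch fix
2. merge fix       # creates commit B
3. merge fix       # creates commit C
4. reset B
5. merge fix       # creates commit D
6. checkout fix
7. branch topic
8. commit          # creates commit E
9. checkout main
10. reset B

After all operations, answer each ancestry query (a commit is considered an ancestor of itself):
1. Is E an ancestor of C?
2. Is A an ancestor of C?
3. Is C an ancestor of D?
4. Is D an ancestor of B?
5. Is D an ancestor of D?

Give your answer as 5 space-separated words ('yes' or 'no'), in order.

Answer: no yes no no yes

Derivation:
After op 1 (branch): HEAD=main@A [fix=A main=A]
After op 2 (merge): HEAD=main@B [fix=A main=B]
After op 3 (merge): HEAD=main@C [fix=A main=C]
After op 4 (reset): HEAD=main@B [fix=A main=B]
After op 5 (merge): HEAD=main@D [fix=A main=D]
After op 6 (checkout): HEAD=fix@A [fix=A main=D]
After op 7 (branch): HEAD=fix@A [fix=A main=D topic=A]
After op 8 (commit): HEAD=fix@E [fix=E main=D topic=A]
After op 9 (checkout): HEAD=main@D [fix=E main=D topic=A]
After op 10 (reset): HEAD=main@B [fix=E main=B topic=A]
ancestors(C) = {A,B,C}; E in? no
ancestors(C) = {A,B,C}; A in? yes
ancestors(D) = {A,B,D}; C in? no
ancestors(B) = {A,B}; D in? no
ancestors(D) = {A,B,D}; D in? yes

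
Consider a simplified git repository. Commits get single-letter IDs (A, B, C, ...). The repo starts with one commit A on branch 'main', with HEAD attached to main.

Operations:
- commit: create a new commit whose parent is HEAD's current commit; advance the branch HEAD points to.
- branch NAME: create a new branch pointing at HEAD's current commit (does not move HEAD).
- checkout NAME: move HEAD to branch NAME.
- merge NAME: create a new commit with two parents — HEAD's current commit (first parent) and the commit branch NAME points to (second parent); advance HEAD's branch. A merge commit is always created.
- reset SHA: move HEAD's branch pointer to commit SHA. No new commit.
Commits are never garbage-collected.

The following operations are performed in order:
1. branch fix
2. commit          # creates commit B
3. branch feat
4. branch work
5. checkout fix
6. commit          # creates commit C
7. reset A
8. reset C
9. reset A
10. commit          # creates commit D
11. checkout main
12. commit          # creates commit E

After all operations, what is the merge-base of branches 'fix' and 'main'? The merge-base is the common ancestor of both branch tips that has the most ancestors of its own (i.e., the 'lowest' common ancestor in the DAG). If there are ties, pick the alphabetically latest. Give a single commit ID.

After op 1 (branch): HEAD=main@A [fix=A main=A]
After op 2 (commit): HEAD=main@B [fix=A main=B]
After op 3 (branch): HEAD=main@B [feat=B fix=A main=B]
After op 4 (branch): HEAD=main@B [feat=B fix=A main=B work=B]
After op 5 (checkout): HEAD=fix@A [feat=B fix=A main=B work=B]
After op 6 (commit): HEAD=fix@C [feat=B fix=C main=B work=B]
After op 7 (reset): HEAD=fix@A [feat=B fix=A main=B work=B]
After op 8 (reset): HEAD=fix@C [feat=B fix=C main=B work=B]
After op 9 (reset): HEAD=fix@A [feat=B fix=A main=B work=B]
After op 10 (commit): HEAD=fix@D [feat=B fix=D main=B work=B]
After op 11 (checkout): HEAD=main@B [feat=B fix=D main=B work=B]
After op 12 (commit): HEAD=main@E [feat=B fix=D main=E work=B]
ancestors(fix=D): ['A', 'D']
ancestors(main=E): ['A', 'B', 'E']
common: ['A']

Answer: A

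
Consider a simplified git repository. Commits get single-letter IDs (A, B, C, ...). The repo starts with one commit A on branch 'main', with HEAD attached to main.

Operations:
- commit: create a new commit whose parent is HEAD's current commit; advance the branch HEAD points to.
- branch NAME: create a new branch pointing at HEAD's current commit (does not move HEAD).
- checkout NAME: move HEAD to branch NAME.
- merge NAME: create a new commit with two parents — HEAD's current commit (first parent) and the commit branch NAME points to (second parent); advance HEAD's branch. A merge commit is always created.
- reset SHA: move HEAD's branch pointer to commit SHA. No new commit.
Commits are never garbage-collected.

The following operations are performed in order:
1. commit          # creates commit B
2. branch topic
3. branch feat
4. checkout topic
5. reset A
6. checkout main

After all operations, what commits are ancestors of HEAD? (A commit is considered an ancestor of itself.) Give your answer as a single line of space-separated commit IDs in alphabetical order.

Answer: A B

Derivation:
After op 1 (commit): HEAD=main@B [main=B]
After op 2 (branch): HEAD=main@B [main=B topic=B]
After op 3 (branch): HEAD=main@B [feat=B main=B topic=B]
After op 4 (checkout): HEAD=topic@B [feat=B main=B topic=B]
After op 5 (reset): HEAD=topic@A [feat=B main=B topic=A]
After op 6 (checkout): HEAD=main@B [feat=B main=B topic=A]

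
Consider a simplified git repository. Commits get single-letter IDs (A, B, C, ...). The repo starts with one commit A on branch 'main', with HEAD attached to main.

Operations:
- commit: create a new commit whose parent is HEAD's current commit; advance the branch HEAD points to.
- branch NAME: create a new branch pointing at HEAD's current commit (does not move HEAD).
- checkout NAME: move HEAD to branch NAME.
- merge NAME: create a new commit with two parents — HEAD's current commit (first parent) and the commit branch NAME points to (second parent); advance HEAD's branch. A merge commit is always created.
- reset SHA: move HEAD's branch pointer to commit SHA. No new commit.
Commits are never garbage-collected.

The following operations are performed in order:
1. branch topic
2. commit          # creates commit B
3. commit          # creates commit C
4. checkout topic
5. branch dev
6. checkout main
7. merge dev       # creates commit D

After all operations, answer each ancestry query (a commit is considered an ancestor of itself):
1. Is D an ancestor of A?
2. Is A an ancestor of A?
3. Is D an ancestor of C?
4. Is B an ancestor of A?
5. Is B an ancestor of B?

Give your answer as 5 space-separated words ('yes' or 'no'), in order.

After op 1 (branch): HEAD=main@A [main=A topic=A]
After op 2 (commit): HEAD=main@B [main=B topic=A]
After op 3 (commit): HEAD=main@C [main=C topic=A]
After op 4 (checkout): HEAD=topic@A [main=C topic=A]
After op 5 (branch): HEAD=topic@A [dev=A main=C topic=A]
After op 6 (checkout): HEAD=main@C [dev=A main=C topic=A]
After op 7 (merge): HEAD=main@D [dev=A main=D topic=A]
ancestors(A) = {A}; D in? no
ancestors(A) = {A}; A in? yes
ancestors(C) = {A,B,C}; D in? no
ancestors(A) = {A}; B in? no
ancestors(B) = {A,B}; B in? yes

Answer: no yes no no yes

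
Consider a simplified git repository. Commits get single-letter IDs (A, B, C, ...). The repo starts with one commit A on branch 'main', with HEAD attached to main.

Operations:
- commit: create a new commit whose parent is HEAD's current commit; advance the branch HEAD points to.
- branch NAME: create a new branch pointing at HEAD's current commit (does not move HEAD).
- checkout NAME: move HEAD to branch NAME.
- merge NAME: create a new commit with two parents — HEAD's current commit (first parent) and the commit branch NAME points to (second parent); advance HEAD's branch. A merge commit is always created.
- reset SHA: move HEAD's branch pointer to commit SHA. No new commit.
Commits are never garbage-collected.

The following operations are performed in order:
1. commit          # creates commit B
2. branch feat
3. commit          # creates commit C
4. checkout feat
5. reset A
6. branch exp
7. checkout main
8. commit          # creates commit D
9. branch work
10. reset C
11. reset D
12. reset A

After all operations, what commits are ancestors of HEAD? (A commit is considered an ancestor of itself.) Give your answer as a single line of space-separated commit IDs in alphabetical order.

Answer: A

Derivation:
After op 1 (commit): HEAD=main@B [main=B]
After op 2 (branch): HEAD=main@B [feat=B main=B]
After op 3 (commit): HEAD=main@C [feat=B main=C]
After op 4 (checkout): HEAD=feat@B [feat=B main=C]
After op 5 (reset): HEAD=feat@A [feat=A main=C]
After op 6 (branch): HEAD=feat@A [exp=A feat=A main=C]
After op 7 (checkout): HEAD=main@C [exp=A feat=A main=C]
After op 8 (commit): HEAD=main@D [exp=A feat=A main=D]
After op 9 (branch): HEAD=main@D [exp=A feat=A main=D work=D]
After op 10 (reset): HEAD=main@C [exp=A feat=A main=C work=D]
After op 11 (reset): HEAD=main@D [exp=A feat=A main=D work=D]
After op 12 (reset): HEAD=main@A [exp=A feat=A main=A work=D]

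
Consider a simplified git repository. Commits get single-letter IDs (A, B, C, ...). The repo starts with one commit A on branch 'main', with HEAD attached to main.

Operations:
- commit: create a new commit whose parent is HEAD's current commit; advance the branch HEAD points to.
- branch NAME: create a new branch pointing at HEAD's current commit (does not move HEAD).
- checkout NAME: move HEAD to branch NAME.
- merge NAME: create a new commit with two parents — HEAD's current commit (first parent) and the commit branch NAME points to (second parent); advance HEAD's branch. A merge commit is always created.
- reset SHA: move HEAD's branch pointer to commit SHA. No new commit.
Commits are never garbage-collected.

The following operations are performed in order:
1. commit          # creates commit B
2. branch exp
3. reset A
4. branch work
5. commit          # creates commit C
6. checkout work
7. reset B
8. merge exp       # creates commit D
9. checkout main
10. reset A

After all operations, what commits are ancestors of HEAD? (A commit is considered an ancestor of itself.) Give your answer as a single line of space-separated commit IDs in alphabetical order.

After op 1 (commit): HEAD=main@B [main=B]
After op 2 (branch): HEAD=main@B [exp=B main=B]
After op 3 (reset): HEAD=main@A [exp=B main=A]
After op 4 (branch): HEAD=main@A [exp=B main=A work=A]
After op 5 (commit): HEAD=main@C [exp=B main=C work=A]
After op 6 (checkout): HEAD=work@A [exp=B main=C work=A]
After op 7 (reset): HEAD=work@B [exp=B main=C work=B]
After op 8 (merge): HEAD=work@D [exp=B main=C work=D]
After op 9 (checkout): HEAD=main@C [exp=B main=C work=D]
After op 10 (reset): HEAD=main@A [exp=B main=A work=D]

Answer: A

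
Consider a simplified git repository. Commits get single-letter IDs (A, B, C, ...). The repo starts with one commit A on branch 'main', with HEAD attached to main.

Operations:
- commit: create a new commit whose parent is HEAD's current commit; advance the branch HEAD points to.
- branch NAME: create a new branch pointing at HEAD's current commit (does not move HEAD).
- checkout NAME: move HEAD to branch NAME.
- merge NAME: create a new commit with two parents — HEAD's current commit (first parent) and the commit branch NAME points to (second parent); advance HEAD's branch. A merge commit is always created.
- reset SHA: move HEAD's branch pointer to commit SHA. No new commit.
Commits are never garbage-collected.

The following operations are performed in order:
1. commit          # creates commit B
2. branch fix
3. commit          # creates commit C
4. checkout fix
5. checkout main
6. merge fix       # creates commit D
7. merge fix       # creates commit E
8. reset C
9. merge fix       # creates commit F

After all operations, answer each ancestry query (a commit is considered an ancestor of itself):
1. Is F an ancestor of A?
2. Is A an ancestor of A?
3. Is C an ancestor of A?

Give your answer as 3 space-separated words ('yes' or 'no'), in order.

Answer: no yes no

Derivation:
After op 1 (commit): HEAD=main@B [main=B]
After op 2 (branch): HEAD=main@B [fix=B main=B]
After op 3 (commit): HEAD=main@C [fix=B main=C]
After op 4 (checkout): HEAD=fix@B [fix=B main=C]
After op 5 (checkout): HEAD=main@C [fix=B main=C]
After op 6 (merge): HEAD=main@D [fix=B main=D]
After op 7 (merge): HEAD=main@E [fix=B main=E]
After op 8 (reset): HEAD=main@C [fix=B main=C]
After op 9 (merge): HEAD=main@F [fix=B main=F]
ancestors(A) = {A}; F in? no
ancestors(A) = {A}; A in? yes
ancestors(A) = {A}; C in? no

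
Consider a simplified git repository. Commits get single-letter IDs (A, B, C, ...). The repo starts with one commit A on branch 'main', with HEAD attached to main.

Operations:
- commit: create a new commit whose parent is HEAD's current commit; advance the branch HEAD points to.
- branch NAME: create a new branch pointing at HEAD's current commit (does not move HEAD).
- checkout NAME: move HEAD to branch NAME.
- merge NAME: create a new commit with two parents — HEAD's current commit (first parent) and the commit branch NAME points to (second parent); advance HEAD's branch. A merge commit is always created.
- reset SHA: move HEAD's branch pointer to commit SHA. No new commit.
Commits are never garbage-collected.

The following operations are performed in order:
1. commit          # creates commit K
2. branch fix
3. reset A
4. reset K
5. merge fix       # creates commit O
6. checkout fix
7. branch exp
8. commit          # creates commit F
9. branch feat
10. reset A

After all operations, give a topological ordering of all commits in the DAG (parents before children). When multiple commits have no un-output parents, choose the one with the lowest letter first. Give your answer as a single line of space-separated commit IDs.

Answer: A K F O

Derivation:
After op 1 (commit): HEAD=main@K [main=K]
After op 2 (branch): HEAD=main@K [fix=K main=K]
After op 3 (reset): HEAD=main@A [fix=K main=A]
After op 4 (reset): HEAD=main@K [fix=K main=K]
After op 5 (merge): HEAD=main@O [fix=K main=O]
After op 6 (checkout): HEAD=fix@K [fix=K main=O]
After op 7 (branch): HEAD=fix@K [exp=K fix=K main=O]
After op 8 (commit): HEAD=fix@F [exp=K fix=F main=O]
After op 9 (branch): HEAD=fix@F [exp=K feat=F fix=F main=O]
After op 10 (reset): HEAD=fix@A [exp=K feat=F fix=A main=O]
commit A: parents=[]
commit F: parents=['K']
commit K: parents=['A']
commit O: parents=['K', 'K']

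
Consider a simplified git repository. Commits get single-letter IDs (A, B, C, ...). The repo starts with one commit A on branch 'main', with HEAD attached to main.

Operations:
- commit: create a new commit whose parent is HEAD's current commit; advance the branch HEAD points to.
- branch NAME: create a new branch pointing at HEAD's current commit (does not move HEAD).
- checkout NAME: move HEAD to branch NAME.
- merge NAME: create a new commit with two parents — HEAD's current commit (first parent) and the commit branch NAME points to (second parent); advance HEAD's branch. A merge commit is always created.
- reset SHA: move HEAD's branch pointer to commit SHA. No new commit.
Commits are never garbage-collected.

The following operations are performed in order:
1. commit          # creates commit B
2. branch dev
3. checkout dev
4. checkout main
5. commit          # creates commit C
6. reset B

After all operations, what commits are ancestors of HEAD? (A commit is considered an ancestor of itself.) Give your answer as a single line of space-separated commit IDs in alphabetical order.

Answer: A B

Derivation:
After op 1 (commit): HEAD=main@B [main=B]
After op 2 (branch): HEAD=main@B [dev=B main=B]
After op 3 (checkout): HEAD=dev@B [dev=B main=B]
After op 4 (checkout): HEAD=main@B [dev=B main=B]
After op 5 (commit): HEAD=main@C [dev=B main=C]
After op 6 (reset): HEAD=main@B [dev=B main=B]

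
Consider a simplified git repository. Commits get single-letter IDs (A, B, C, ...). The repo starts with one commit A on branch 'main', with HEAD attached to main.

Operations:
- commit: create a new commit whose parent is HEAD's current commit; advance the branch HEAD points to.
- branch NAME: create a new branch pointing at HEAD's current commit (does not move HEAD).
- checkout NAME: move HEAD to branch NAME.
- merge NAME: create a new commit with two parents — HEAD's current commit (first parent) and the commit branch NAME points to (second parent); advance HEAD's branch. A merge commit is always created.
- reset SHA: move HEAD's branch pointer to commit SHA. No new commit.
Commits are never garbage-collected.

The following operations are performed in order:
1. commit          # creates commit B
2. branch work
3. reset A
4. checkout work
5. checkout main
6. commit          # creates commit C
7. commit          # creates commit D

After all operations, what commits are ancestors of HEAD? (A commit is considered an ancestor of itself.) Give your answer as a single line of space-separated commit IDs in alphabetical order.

Answer: A C D

Derivation:
After op 1 (commit): HEAD=main@B [main=B]
After op 2 (branch): HEAD=main@B [main=B work=B]
After op 3 (reset): HEAD=main@A [main=A work=B]
After op 4 (checkout): HEAD=work@B [main=A work=B]
After op 5 (checkout): HEAD=main@A [main=A work=B]
After op 6 (commit): HEAD=main@C [main=C work=B]
After op 7 (commit): HEAD=main@D [main=D work=B]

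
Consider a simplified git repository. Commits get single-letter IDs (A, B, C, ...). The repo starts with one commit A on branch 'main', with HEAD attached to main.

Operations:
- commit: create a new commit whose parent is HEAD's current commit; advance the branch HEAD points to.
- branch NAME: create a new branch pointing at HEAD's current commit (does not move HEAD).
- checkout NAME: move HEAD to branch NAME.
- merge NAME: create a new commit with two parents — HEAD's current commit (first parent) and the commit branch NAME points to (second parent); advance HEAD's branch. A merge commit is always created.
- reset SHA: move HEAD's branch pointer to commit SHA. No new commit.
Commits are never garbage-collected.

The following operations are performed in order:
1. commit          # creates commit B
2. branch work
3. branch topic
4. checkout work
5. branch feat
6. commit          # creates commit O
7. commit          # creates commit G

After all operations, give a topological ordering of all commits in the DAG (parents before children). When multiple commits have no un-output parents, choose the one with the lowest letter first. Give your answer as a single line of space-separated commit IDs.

After op 1 (commit): HEAD=main@B [main=B]
After op 2 (branch): HEAD=main@B [main=B work=B]
After op 3 (branch): HEAD=main@B [main=B topic=B work=B]
After op 4 (checkout): HEAD=work@B [main=B topic=B work=B]
After op 5 (branch): HEAD=work@B [feat=B main=B topic=B work=B]
After op 6 (commit): HEAD=work@O [feat=B main=B topic=B work=O]
After op 7 (commit): HEAD=work@G [feat=B main=B topic=B work=G]
commit A: parents=[]
commit B: parents=['A']
commit G: parents=['O']
commit O: parents=['B']

Answer: A B O G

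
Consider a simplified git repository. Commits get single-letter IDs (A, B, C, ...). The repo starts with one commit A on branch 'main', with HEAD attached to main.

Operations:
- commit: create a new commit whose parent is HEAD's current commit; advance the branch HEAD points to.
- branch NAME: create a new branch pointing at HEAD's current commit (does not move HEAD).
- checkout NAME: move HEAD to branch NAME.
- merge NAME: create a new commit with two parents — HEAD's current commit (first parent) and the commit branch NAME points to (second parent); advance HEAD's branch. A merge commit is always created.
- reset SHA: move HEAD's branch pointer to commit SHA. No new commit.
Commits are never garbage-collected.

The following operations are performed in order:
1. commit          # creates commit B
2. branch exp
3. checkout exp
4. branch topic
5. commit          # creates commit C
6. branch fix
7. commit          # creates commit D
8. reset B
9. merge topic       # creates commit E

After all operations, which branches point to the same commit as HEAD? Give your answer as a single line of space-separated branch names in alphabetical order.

Answer: exp

Derivation:
After op 1 (commit): HEAD=main@B [main=B]
After op 2 (branch): HEAD=main@B [exp=B main=B]
After op 3 (checkout): HEAD=exp@B [exp=B main=B]
After op 4 (branch): HEAD=exp@B [exp=B main=B topic=B]
After op 5 (commit): HEAD=exp@C [exp=C main=B topic=B]
After op 6 (branch): HEAD=exp@C [exp=C fix=C main=B topic=B]
After op 7 (commit): HEAD=exp@D [exp=D fix=C main=B topic=B]
After op 8 (reset): HEAD=exp@B [exp=B fix=C main=B topic=B]
After op 9 (merge): HEAD=exp@E [exp=E fix=C main=B topic=B]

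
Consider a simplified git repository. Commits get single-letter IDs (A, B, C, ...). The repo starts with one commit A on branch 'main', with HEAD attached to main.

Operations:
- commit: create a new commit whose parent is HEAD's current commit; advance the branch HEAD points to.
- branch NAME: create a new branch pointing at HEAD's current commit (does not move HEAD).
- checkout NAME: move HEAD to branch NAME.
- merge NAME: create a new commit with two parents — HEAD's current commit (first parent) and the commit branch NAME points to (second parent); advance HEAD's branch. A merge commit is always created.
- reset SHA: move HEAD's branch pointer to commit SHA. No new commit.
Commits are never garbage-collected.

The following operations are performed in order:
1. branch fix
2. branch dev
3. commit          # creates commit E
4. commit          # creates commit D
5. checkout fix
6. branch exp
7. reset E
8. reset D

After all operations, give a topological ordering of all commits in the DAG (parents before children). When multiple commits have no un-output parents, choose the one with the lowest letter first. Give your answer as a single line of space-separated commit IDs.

After op 1 (branch): HEAD=main@A [fix=A main=A]
After op 2 (branch): HEAD=main@A [dev=A fix=A main=A]
After op 3 (commit): HEAD=main@E [dev=A fix=A main=E]
After op 4 (commit): HEAD=main@D [dev=A fix=A main=D]
After op 5 (checkout): HEAD=fix@A [dev=A fix=A main=D]
After op 6 (branch): HEAD=fix@A [dev=A exp=A fix=A main=D]
After op 7 (reset): HEAD=fix@E [dev=A exp=A fix=E main=D]
After op 8 (reset): HEAD=fix@D [dev=A exp=A fix=D main=D]
commit A: parents=[]
commit D: parents=['E']
commit E: parents=['A']

Answer: A E D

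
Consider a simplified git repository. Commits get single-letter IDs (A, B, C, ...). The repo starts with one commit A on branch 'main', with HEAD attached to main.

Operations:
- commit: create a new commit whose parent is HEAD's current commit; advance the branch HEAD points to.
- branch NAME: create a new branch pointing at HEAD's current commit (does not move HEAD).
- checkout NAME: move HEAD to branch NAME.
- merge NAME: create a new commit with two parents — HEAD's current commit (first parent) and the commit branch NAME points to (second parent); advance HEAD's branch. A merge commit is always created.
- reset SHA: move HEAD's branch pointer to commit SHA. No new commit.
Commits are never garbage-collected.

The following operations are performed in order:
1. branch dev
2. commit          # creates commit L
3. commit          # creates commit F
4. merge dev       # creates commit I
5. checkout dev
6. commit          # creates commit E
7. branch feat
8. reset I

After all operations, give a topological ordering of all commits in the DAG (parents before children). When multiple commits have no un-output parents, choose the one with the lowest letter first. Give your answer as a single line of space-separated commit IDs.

After op 1 (branch): HEAD=main@A [dev=A main=A]
After op 2 (commit): HEAD=main@L [dev=A main=L]
After op 3 (commit): HEAD=main@F [dev=A main=F]
After op 4 (merge): HEAD=main@I [dev=A main=I]
After op 5 (checkout): HEAD=dev@A [dev=A main=I]
After op 6 (commit): HEAD=dev@E [dev=E main=I]
After op 7 (branch): HEAD=dev@E [dev=E feat=E main=I]
After op 8 (reset): HEAD=dev@I [dev=I feat=E main=I]
commit A: parents=[]
commit E: parents=['A']
commit F: parents=['L']
commit I: parents=['F', 'A']
commit L: parents=['A']

Answer: A E L F I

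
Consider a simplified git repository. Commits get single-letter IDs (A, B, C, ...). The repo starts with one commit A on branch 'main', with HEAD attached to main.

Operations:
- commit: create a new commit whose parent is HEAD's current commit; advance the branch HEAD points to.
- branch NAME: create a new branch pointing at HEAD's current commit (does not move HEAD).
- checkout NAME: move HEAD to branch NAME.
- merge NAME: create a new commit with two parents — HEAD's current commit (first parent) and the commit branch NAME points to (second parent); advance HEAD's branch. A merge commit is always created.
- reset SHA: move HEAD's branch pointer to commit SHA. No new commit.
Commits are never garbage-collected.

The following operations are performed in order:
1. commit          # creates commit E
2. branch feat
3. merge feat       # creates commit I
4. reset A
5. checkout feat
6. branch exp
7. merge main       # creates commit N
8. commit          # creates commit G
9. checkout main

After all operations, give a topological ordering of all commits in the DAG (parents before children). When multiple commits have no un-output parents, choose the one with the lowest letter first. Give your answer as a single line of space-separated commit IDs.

After op 1 (commit): HEAD=main@E [main=E]
After op 2 (branch): HEAD=main@E [feat=E main=E]
After op 3 (merge): HEAD=main@I [feat=E main=I]
After op 4 (reset): HEAD=main@A [feat=E main=A]
After op 5 (checkout): HEAD=feat@E [feat=E main=A]
After op 6 (branch): HEAD=feat@E [exp=E feat=E main=A]
After op 7 (merge): HEAD=feat@N [exp=E feat=N main=A]
After op 8 (commit): HEAD=feat@G [exp=E feat=G main=A]
After op 9 (checkout): HEAD=main@A [exp=E feat=G main=A]
commit A: parents=[]
commit E: parents=['A']
commit G: parents=['N']
commit I: parents=['E', 'E']
commit N: parents=['E', 'A']

Answer: A E I N G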